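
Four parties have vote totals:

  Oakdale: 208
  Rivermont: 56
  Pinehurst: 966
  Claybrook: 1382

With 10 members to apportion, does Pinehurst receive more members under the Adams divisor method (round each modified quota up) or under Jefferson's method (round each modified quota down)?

Adams: Oakdale 1, Rivermont 1, Pinehurst 3, Claybrook 5.
Jefferson: Oakdale 0, Rivermont 0, Pinehurst 4, Claybrook 6.
Pinehurst gets 3 under Adams and 4 under Jefferson.

Jefferson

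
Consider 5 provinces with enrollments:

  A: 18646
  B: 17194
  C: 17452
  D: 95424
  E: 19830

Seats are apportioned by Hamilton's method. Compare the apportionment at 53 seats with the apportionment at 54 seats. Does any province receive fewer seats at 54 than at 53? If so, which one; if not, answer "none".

none

At 53 seats: A 6, B 5, C 6, D 30, E 6.
At 54 seats: A 6, B 5, C 6, D 31, E 6.
No province's allocation decreased.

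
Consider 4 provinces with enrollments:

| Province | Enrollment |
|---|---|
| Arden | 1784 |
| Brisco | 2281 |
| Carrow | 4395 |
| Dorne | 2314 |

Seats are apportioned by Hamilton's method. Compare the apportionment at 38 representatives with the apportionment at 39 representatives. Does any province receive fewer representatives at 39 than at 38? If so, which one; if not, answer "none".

none

At 38 seats: Arden 6, Brisco 8, Carrow 16, Dorne 8.
At 39 seats: Arden 7, Brisco 8, Carrow 16, Dorne 8.
No province's allocation decreased.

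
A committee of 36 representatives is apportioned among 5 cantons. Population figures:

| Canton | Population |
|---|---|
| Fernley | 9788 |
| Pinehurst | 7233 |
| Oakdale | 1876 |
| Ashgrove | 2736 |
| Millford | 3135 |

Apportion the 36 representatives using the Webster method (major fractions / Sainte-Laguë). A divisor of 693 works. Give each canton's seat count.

With modified divisor 693: modified quotas Fernley 14.124, Pinehurst 10.437, Oakdale 2.707, Ashgrove 3.948, Millford 4.524.
Rounding to the nearest integer: Fernley 14, Pinehurst 10, Oakdale 3, Ashgrove 4, Millford 5 (total 36).

Fernley 14; Pinehurst 10; Oakdale 3; Ashgrove 4; Millford 5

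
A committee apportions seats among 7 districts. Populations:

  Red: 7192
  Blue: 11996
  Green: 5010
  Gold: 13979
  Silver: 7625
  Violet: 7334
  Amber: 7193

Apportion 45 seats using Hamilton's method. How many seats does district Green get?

Total 60329; standard divisor 60329/45 ≈ 1340.644.
Standard quotas: Red 5.3646, Blue 8.9479, Green 3.7370, Gold 10.4271, Silver 5.6876, Violet 5.4705, Amber 5.3653.
Lower quotas: Red 5, Blue 8, Green 3, Gold 10, Silver 5, Violet 5, Amber 5 (sum 41, leaving 4 seats).
Remainders in descending order: Blue 0.9479, Green 0.7370, Silver 0.6876, Violet 0.4705, Gold 0.4271, Amber 0.3653, Red 0.3646.
The surplus seats go to Blue, Green, Silver, Violet.
Green receives 4.

4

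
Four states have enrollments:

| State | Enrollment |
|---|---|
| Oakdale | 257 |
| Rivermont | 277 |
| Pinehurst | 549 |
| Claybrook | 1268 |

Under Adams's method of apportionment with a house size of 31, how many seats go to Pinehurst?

Standard divisor 2351/31 ≈ 75.839; standard quotas: Oakdale 3.389, Rivermont 3.652, Pinehurst 7.239, Claybrook 16.720.
Rounding up gives 4, 4, 8, 17 = 33 seats, so the divisor must be adjusted.
With modified divisor 80: modified quotas Oakdale 3.212, Rivermont 3.462, Pinehurst 6.862, Claybrook 15.850.
Rounding up: Oakdale 4, Rivermont 4, Pinehurst 7, Claybrook 16 (total 31).
Pinehurst receives 7.

7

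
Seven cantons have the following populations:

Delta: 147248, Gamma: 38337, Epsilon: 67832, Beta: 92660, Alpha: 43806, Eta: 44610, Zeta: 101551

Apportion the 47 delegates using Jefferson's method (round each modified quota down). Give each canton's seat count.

Delta 13, Gamma 3, Epsilon 6, Beta 8, Alpha 4, Eta 4, Zeta 9

Standard divisor 536044/47 ≈ 11405.191; standard quotas: Delta 12.911, Gamma 3.361, Epsilon 5.947, Beta 8.124, Alpha 3.841, Eta 3.911, Zeta 8.904.
Rounding down gives 12, 3, 5, 8, 3, 3, 8 = 42 seats, so the divisor must be adjusted.
With modified divisor 10700: modified quotas Delta 13.761, Gamma 3.583, Epsilon 6.339, Beta 8.660, Alpha 4.094, Eta 4.169, Zeta 9.491.
Rounding down: Delta 13, Gamma 3, Epsilon 6, Beta 8, Alpha 4, Eta 4, Zeta 9 (total 47).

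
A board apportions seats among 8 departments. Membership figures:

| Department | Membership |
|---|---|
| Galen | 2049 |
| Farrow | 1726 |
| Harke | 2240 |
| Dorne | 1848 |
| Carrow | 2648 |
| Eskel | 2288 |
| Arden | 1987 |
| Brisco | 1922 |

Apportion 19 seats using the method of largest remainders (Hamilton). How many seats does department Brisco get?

2

Standard divisor: 16708 ÷ 19 ≈ 879.368.
Standard quotas: Galen 2.330, Farrow 1.963, Harke 2.547, Dorne 2.102, Carrow 3.011, Eskel 2.602, Arden 2.260, Brisco 2.186.
Lower quotas: Galen 2, Farrow 1, Harke 2, Dorne 2, Carrow 3, Eskel 2, Arden 2, Brisco 2 (sum 16, leaving 3 seats).
Remainders in descending order: Farrow 0.963, Eskel 0.602, Harke 0.547, Galen 0.330, Arden 0.260, Brisco 0.186, Dorne 0.102, Carrow 0.011.
Largest remainders: Farrow, Eskel, Harke receive the extra seats.
Brisco receives 2.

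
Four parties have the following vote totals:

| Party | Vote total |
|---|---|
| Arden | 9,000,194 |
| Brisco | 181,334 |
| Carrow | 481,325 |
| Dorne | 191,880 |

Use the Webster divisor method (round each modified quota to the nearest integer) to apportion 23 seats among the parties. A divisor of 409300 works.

With modified divisor 409300: modified quotas Arden 21.989, Brisco 0.443, Carrow 1.176, Dorne 0.469.
Rounding to the nearest integer: Arden 22, Brisco 0, Carrow 1, Dorne 0 (total 23).

Arden 22, Brisco 0, Carrow 1, Dorne 0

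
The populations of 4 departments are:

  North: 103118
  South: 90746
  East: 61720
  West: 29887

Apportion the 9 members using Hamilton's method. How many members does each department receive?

North: 3, South: 3, East: 2, West: 1

The standard divisor is 285471/9 = 31719.
Standard quotas: North 3.2510, South 2.8609, East 1.9458, West 0.9422.
Lower quotas: North 3, South 2, East 1, West 0 (sum 6, leaving 3 seats).
Remainders in descending order: East 0.9458, West 0.9422, South 0.8609, North 0.2510.
The surplus seats go to East, West, South.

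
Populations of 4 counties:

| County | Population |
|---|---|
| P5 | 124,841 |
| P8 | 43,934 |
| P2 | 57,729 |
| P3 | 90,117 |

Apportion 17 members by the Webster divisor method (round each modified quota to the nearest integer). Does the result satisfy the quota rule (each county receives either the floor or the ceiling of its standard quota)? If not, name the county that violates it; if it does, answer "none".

Standard quotas: P5 6.703, P8 2.359, P2 3.100, P3 4.839.
Webster allocation: P5 7, P8 2, P2 3, P3 5.
Every allocation lies between the lower and upper quota.

none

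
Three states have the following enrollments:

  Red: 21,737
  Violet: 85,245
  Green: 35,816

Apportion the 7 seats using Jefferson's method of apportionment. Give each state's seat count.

Standard divisor 142798/7 ≈ 20399.714; standard quotas: Red 1.066, Violet 4.179, Green 1.756.
Rounding down gives 1, 4, 1 = 6 seats, so the divisor must be adjusted.
With modified divisor 17500: modified quotas Red 1.242, Violet 4.871, Green 2.047.
Rounding down: Red 1, Violet 4, Green 2 (total 7).

Red=1, Violet=4, Green=2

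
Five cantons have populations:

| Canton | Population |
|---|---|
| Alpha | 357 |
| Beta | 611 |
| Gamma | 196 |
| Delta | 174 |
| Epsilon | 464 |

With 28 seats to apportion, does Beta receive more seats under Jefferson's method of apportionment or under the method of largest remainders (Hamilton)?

Jefferson: Alpha 6, Beta 10, Gamma 3, Delta 2, Epsilon 7.
Hamilton: Alpha 6, Beta 9, Gamma 3, Delta 3, Epsilon 7.
Beta gets 10 under Jefferson and 9 under Hamilton.

Jefferson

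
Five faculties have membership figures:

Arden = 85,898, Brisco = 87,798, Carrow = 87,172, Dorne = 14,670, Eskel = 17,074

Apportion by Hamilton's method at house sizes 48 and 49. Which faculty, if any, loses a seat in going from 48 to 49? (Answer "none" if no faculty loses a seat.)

Dorne

At 48 seats: Arden 14, Brisco 14, Carrow 14, Dorne 3, Eskel 3.
At 49 seats: Arden 14, Brisco 15, Carrow 15, Dorne 2, Eskel 3.
Dorne drops from 3 to 2.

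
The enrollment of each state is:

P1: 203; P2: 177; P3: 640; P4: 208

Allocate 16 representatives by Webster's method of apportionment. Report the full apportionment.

P1=3, P2=2, P3=8, P4=3

Standard divisor 1228/16 ≈ 76.75; standard quotas: P1 2.645, P2 2.306, P3 8.339, P4 2.710.
Rounding to the nearest integer gives P1 3, P2 2, P3 8, P4 3 — total 16, matching the house size, so no adjustment is needed.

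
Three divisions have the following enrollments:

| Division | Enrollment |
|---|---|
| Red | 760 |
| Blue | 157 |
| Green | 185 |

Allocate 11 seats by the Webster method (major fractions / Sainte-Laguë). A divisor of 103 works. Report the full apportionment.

Red 7, Blue 2, Green 2

With modified divisor 103: modified quotas Red 7.379, Blue 1.524, Green 1.796.
Rounding to the nearest integer: Red 7, Blue 2, Green 2 (total 11).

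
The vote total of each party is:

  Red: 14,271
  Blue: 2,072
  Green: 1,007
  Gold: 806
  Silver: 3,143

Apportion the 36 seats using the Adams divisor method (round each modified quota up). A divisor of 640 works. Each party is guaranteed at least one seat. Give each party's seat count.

With modified divisor 640: modified quotas Red 22.298, Blue 3.237, Green 1.573, Gold 1.259, Silver 4.911.
Rounding up: Red 23, Blue 4, Green 2, Gold 2, Silver 5 (total 36).

Red=23, Blue=4, Green=2, Gold=2, Silver=5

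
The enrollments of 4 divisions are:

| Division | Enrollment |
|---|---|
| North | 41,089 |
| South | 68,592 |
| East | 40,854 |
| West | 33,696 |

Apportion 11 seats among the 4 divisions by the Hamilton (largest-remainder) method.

North 3; South 4; East 2; West 2

Total 184231; standard divisor 184231/11 ≈ 16748.273.
Standard quotas: North 2.4533, South 4.0955, East 2.4393, West 2.0119.
Lower quotas: North 2, South 4, East 2, West 2 (sum 10, leaving 1 seat).
Remainders in descending order: North 0.4533, East 0.4393, South 0.0955, West 0.0119.
The surplus seat goes to North.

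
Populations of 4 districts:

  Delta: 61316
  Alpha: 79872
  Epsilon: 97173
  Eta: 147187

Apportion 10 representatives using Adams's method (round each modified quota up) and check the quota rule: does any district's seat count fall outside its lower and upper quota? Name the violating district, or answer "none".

Standard quotas: Delta 1.590, Alpha 2.072, Epsilon 2.520, Eta 3.818.
Adams allocation: Delta 2, Alpha 2, Epsilon 2, Eta 4.
Every allocation lies between the lower and upper quota.

none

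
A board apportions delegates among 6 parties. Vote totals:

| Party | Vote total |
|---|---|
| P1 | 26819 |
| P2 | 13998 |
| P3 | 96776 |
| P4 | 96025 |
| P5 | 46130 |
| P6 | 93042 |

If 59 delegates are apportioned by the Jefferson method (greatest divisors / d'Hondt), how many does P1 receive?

4

Standard divisor 372790/59 ≈ 6318.475; standard quotas: P1 4.245, P2 2.215, P3 15.316, P4 15.197, P5 7.301, P6 14.725.
Rounding down gives 4, 2, 15, 15, 7, 14 = 57 seats, so the divisor must be adjusted.
With modified divisor 6030: modified quotas P1 4.448, P2 2.321, P3 16.049, P4 15.925, P5 7.650, P6 15.430.
Rounding down: P1 4, P2 2, P3 16, P4 15, P5 7, P6 15 (total 59).
P1 receives 4.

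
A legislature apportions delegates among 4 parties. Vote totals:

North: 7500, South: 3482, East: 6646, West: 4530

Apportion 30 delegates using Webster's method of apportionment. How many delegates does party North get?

10

Standard divisor 22158/30 ≈ 738.6; standard quotas: North 10.154, South 4.714, East 8.998, West 6.133.
Rounding to the nearest integer gives North 10, South 5, East 9, West 6 — total 30, matching the house size, so no adjustment is needed.
North receives 10.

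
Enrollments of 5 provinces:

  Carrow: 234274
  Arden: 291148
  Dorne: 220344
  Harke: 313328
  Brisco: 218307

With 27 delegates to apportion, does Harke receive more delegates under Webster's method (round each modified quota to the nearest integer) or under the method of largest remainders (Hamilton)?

Webster: Carrow 5, Arden 6, Dorne 5, Harke 6, Brisco 5.
Hamilton: Carrow 5, Arden 6, Dorne 5, Harke 7, Brisco 4.
Harke gets 6 under Webster and 7 under Hamilton.

Hamilton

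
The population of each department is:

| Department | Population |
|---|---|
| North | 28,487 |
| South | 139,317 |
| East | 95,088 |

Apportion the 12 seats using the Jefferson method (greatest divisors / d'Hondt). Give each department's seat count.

Standard divisor 262892/12 ≈ 21907.667; standard quotas: North 1.300, South 6.359, East 4.340.
Rounding down gives 1, 6, 4 = 11 seats, so the divisor must be adjusted.
With modified divisor 19500: modified quotas North 1.461, South 7.144, East 4.876.
Rounding down: North 1, South 7, East 4 (total 12).

North=1, South=7, East=4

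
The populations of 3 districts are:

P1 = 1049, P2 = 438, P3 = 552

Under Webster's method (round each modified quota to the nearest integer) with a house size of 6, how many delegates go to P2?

1

Standard divisor 2039/6 ≈ 339.833; standard quotas: P1 3.087, P2 1.289, P3 1.624.
Rounding to the nearest integer gives P1 3, P2 1, P3 2 — total 6, matching the house size, so no adjustment is needed.
P2 receives 1.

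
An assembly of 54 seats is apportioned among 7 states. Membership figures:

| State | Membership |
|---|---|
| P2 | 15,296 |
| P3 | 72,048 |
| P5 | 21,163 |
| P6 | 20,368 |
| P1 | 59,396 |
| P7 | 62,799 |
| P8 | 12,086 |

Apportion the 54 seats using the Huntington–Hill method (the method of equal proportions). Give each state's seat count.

With divisor 4845: modified quotas P2 3.157, P3 14.871, P5 4.368, P6 4.204, P1 12.259, P7 12.962, P8 2.495.
Geometric-mean thresholds: P2 √(3·4)=3.464, P3 √(14·15)=14.491, P5 √(4·5)=4.472, P6 √(4·5)=4.472, P1 √(12·13)=12.490, P7 √(12·13)=12.490, P8 √(2·3)=2.449.
Each quota rounded against its threshold gives P2 3, P3 15, P5 4, P6 4, P1 12, P7 13, P8 3 (total 54).

P2 3, P3 15, P5 4, P6 4, P1 12, P7 13, P8 3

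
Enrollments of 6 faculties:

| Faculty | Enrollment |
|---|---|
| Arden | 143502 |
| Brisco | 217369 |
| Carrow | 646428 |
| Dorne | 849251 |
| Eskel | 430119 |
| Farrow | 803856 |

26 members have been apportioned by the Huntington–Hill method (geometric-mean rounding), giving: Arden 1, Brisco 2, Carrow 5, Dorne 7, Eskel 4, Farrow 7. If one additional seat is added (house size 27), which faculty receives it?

Priority for the next seat is population ÷ (√(s·(s+1))).
Priorities: Arden 101471.237, Brisco 88740.523, Carrow 118021.066, Dorne 113485.938, Eskel 96177.532, Farrow 107419.776.
Highest priority: Carrow.

Carrow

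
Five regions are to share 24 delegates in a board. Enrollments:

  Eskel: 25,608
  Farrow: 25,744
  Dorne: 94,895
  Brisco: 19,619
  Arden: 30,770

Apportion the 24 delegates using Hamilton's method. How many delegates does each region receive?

Total 196636; standard divisor 196636/24 ≈ 8193.167.
Standard quotas: Eskel 3.1255, Farrow 3.1421, Dorne 11.5822, Brisco 2.3946, Arden 3.7556.
Lower quotas: Eskel 3, Farrow 3, Dorne 11, Brisco 2, Arden 3 (sum 22, leaving 2 seats).
Remainders in descending order: Arden 0.7556, Dorne 0.5822, Brisco 0.3946, Farrow 0.1421, Eskel 0.1255.
The surplus seats go to Arden, Dorne.

Eskel=3, Farrow=3, Dorne=12, Brisco=2, Arden=4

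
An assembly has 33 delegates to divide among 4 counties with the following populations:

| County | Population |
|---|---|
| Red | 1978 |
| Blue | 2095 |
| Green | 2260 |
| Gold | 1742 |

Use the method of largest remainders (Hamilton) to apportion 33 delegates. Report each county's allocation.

Red 8; Blue 9; Green 9; Gold 7

The standard divisor is 8075/33 ≈ 244.697.
Standard quotas: Red 8.083, Blue 8.562, Green 9.236, Gold 7.119.
Lower quotas: Red 8, Blue 8, Green 9, Gold 7 (sum 32, leaving 1 seat).
Remainders in descending order: Blue 0.562, Green 0.236, Gold 0.119, Red 0.083.
Largest remainder: Blue receives the extra seat.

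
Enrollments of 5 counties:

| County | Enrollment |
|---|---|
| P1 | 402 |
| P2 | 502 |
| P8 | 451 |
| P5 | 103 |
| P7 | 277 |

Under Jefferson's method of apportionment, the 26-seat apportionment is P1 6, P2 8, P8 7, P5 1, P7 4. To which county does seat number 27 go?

Priority for the next seat is population ÷ (current seats + 1).
Priorities: P1 57.429, P2 55.778, P8 56.375, P5 51.500, P7 55.400.
Highest priority: P1.

P1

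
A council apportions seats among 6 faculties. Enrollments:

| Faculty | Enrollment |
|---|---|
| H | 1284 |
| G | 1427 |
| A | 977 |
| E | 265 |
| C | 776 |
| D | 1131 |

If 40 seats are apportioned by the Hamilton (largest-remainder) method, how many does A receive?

The standard divisor is 5860/40 ≈ 146.5.
Standard quotas: H 8.765, G 9.741, A 6.669, E 1.809, C 5.297, D 7.720.
Lower quotas: H 8, G 9, A 6, E 1, C 5, D 7 (sum 36, leaving 4 seats).
Remainders in descending order: E 0.809, H 0.765, G 0.741, D 0.720, A 0.669, C 0.297.
The surplus seats go to E, H, G, D.
A receives 6.

6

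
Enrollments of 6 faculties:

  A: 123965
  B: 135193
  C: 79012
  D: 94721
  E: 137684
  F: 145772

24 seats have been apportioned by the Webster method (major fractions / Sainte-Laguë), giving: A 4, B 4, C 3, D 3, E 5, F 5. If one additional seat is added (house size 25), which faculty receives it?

Priority for the next seat is population ÷ (current seats + 0.5).
Priorities: A 27547.778, B 30042.889, C 22574.857, D 27063.143, E 25033.455, F 26504.000.
Highest priority: B.

B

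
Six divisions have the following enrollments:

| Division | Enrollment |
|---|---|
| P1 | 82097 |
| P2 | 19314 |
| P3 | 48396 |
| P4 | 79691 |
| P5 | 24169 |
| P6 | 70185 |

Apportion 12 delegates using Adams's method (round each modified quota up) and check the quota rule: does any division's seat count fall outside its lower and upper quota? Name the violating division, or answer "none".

none

Standard quotas: P1 3.042, P2 0.716, P3 1.793, P4 2.953, P5 0.896, P6 2.601.
Adams allocation: P1 3, P2 1, P3 2, P4 3, P5 1, P6 2.
Every allocation lies between the lower and upper quota.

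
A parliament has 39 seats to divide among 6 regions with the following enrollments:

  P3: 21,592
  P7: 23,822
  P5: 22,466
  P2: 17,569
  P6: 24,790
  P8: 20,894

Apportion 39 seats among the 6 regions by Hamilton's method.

Total 131133; standard divisor 131133/39 ≈ 3362.385.
Standard quotas: P3 6.4216, P7 7.0849, P5 6.6816, P2 5.2252, P6 7.3727, P8 6.2140.
Lower quotas: P3 6, P7 7, P5 6, P2 5, P6 7, P8 6 (sum 37, leaving 2 seats).
Remainders in descending order: P5 0.6816, P3 0.4216, P6 0.3727, P2 0.2252, P8 0.2140, P7 0.0849.
Largest remainders: P5, P3 receive the extra seats.

P3=7, P7=7, P5=7, P2=5, P6=7, P8=6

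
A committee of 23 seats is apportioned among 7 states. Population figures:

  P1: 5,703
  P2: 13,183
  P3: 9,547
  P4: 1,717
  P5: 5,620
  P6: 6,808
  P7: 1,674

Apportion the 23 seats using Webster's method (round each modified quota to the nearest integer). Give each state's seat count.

Standard divisor 44252/23 ≈ 1924; standard quotas: P1 2.964, P2 6.852, P3 4.962, P4 0.892, P5 2.921, P6 3.538, P7 0.870.
Rounding to the nearest integer gives 3, 7, 5, 1, 3, 4, 1 = 24 seats, so the divisor must be adjusted.
With modified divisor 2000: modified quotas P1 2.852, P2 6.591, P3 4.774, P4 0.859, P5 2.810, P6 3.404, P7 0.837.
Rounding to the nearest integer: P1 3, P2 7, P3 5, P4 1, P5 3, P6 3, P7 1 (total 23).

P1: 3; P2: 7; P3: 5; P4: 1; P5: 3; P6: 3; P7: 1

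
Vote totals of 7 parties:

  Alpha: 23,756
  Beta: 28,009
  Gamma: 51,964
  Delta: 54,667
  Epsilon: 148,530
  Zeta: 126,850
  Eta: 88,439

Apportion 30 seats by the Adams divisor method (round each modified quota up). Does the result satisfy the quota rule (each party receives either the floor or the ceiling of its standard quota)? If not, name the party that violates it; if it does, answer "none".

Standard quotas: Alpha 1.365, Beta 1.609, Gamma 2.985, Delta 3.140, Epsilon 8.533, Zeta 7.287, Eta 5.081.
Adams allocation: Alpha 2, Beta 2, Gamma 3, Delta 3, Epsilon 8, Zeta 7, Eta 5.
Every allocation lies between the lower and upper quota.

none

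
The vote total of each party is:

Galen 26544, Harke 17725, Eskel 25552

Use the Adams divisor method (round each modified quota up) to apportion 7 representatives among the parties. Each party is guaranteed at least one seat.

Galen: 3; Harke: 2; Eskel: 2

Standard divisor 69821/7 ≈ 9974.429; standard quotas: Galen 2.661, Harke 1.777, Eskel 2.562.
Rounding up gives 3, 2, 3 = 8 seats, so the divisor must be adjusted.
With modified divisor 13000: modified quotas Galen 2.042, Harke 1.363, Eskel 1.966.
Rounding up: Galen 3, Harke 2, Eskel 2 (total 7).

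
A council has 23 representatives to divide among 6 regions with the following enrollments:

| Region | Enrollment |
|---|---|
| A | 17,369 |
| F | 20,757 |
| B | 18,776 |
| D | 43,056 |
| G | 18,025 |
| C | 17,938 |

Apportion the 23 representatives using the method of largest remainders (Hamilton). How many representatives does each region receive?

Total 135921; standard divisor 135921/23 ≈ 5909.609.
Standard quotas: A 2.9391, F 3.5124, B 3.1772, D 7.2858, G 3.0501, C 3.0354.
Lower quotas: A 2, F 3, B 3, D 7, G 3, C 3 (sum 21, leaving 2 seats).
Remainders in descending order: A 0.9391, F 0.5124, D 0.2858, B 0.1772, G 0.0501, C 0.0354.
The surplus seats go to A, F.

A 3; F 4; B 3; D 7; G 3; C 3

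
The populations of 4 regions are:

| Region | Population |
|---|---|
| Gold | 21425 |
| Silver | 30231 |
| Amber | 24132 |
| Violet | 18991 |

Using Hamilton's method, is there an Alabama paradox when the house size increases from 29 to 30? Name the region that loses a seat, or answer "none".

At 29 seats: Gold 7, Silver 9, Amber 7, Violet 6.
At 30 seats: Gold 7, Silver 9, Amber 8, Violet 6.
No region's allocation decreased.

none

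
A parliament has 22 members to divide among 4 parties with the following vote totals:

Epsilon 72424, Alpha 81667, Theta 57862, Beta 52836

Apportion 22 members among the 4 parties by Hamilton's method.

Epsilon 6, Alpha 7, Theta 5, Beta 4

Standard divisor: 264789 ÷ 22 ≈ 12035.864.
Standard quotas: Epsilon 6.0173, Alpha 6.7853, Theta 4.8075, Beta 4.3899.
Lower quotas: Epsilon 6, Alpha 6, Theta 4, Beta 4 (sum 20, leaving 2 seats).
Remainders in descending order: Theta 0.8075, Alpha 0.7853, Beta 0.3899, Epsilon 0.0173.
The surplus seats go to Theta, Alpha.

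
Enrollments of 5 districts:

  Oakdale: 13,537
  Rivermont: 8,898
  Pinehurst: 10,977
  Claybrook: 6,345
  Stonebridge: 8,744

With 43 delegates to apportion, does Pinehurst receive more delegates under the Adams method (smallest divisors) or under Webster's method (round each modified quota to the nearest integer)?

Webster

Adams: Oakdale 12, Rivermont 8, Pinehurst 9, Claybrook 6, Stonebridge 8.
Webster: Oakdale 12, Rivermont 8, Pinehurst 10, Claybrook 5, Stonebridge 8.
Pinehurst gets 9 under Adams and 10 under Webster.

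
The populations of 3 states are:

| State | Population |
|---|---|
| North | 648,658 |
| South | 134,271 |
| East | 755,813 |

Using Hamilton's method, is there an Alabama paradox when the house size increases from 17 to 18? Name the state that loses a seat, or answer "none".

South

At 17 seats: North 7, South 2, East 8.
At 18 seats: North 8, South 1, East 9.
South drops from 2 to 1.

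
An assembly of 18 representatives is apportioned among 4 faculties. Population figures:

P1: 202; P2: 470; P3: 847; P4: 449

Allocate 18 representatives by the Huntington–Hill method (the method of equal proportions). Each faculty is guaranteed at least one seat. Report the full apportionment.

With divisor 109: modified quotas P1 1.853, P2 4.312, P3 7.771, P4 4.119.
Geometric-mean thresholds: P1 √(1·2)=1.414, P2 √(4·5)=4.472, P3 √(7·8)=7.483, P4 √(4·5)=4.472.
Each quota rounded against its threshold gives P1 2, P2 4, P3 8, P4 4 (total 18).

P1=2; P2=4; P3=8; P4=4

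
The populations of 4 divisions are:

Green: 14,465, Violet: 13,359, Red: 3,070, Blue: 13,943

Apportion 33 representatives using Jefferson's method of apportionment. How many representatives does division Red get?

Standard divisor 44837/33 ≈ 1358.697; standard quotas: Green 10.646, Violet 9.832, Red 2.260, Blue 10.262.
Rounding down gives 10, 9, 2, 10 = 31 seats, so the divisor must be adjusted.
With modified divisor 1300: modified quotas Green 11.127, Violet 10.276, Red 2.362, Blue 10.725.
Rounding down: Green 11, Violet 10, Red 2, Blue 10 (total 33).
Red receives 2.

2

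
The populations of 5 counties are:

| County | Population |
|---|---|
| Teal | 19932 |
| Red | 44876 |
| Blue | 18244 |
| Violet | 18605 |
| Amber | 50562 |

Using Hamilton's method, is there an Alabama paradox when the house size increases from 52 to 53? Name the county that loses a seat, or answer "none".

At 52 seats: Teal 7, Red 15, Blue 6, Violet 7, Amber 17.
At 53 seats: Teal 7, Red 16, Blue 6, Violet 6, Amber 18.
Violet drops from 7 to 6.

Violet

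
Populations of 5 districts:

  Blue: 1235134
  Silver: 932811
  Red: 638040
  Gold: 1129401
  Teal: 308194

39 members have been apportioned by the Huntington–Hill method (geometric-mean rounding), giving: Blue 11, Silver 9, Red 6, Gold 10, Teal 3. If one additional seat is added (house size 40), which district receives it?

Gold

Priority for the next seat is population ÷ (√(s·(s+1))).
Priorities: Blue 107504.616, Silver 98326.913, Red 98451.709, Gold 107684.160, Teal 88967.944.
Highest priority: Gold.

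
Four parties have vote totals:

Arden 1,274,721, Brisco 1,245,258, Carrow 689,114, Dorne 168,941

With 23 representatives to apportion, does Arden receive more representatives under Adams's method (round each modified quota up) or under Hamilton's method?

Hamilton

Adams: Arden 8, Brisco 8, Carrow 5, Dorne 2.
Hamilton: Arden 9, Brisco 8, Carrow 5, Dorne 1.
Arden gets 8 under Adams and 9 under Hamilton.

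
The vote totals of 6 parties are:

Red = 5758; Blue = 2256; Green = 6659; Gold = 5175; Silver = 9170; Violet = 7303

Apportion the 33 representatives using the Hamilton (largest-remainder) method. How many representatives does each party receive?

Red: 5, Blue: 2, Green: 6, Gold: 5, Silver: 8, Violet: 7

Standard divisor: 36321 ÷ 33 ≈ 1100.636.
Standard quotas: Red 5.2315, Blue 2.0497, Green 6.0501, Gold 4.7018, Silver 8.3315, Violet 6.6353.
Lower quotas: Red 5, Blue 2, Green 6, Gold 4, Silver 8, Violet 6 (sum 31, leaving 2 seats).
Remainders in descending order: Gold 0.7018, Violet 0.6353, Silver 0.3315, Red 0.2315, Green 0.0501, Blue 0.0497.
Largest remainders: Gold, Violet receive the extra seats.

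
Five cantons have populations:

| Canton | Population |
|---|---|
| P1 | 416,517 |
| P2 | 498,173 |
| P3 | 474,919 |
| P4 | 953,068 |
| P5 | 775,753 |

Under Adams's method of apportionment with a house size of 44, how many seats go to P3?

Standard divisor 3118430/44 ≈ 70873.409; standard quotas: P1 5.877, P2 7.029, P3 6.701, P4 13.447, P5 10.946.
Rounding up gives 6, 8, 7, 14, 11 = 46 seats, so the divisor must be adjusted.
With modified divisor 75400: modified quotas P1 5.524, P2 6.607, P3 6.299, P4 12.640, P5 10.289.
Rounding up: P1 6, P2 7, P3 7, P4 13, P5 11 (total 44).
P3 receives 7.

7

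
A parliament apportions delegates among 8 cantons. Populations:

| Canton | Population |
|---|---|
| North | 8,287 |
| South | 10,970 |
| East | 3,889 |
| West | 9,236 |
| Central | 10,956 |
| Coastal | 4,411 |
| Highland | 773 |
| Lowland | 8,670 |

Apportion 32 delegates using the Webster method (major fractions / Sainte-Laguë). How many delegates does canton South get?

Standard divisor 57192/32 ≈ 1787.25; standard quotas: North 4.637, South 6.138, East 2.176, West 5.168, Central 6.130, Coastal 2.468, Highland 0.433, Lowland 4.851.
Rounding to the nearest integer gives 5, 6, 2, 5, 6, 2, 0, 5 = 31 seats, so the divisor must be adjusted.
With modified divisor 1700: modified quotas North 4.875, South 6.453, East 2.288, West 5.433, Central 6.445, Coastal 2.595, Highland 0.455, Lowland 5.100.
Rounding to the nearest integer: North 5, South 6, East 2, West 5, Central 6, Coastal 3, Highland 0, Lowland 5 (total 32).
South receives 6.

6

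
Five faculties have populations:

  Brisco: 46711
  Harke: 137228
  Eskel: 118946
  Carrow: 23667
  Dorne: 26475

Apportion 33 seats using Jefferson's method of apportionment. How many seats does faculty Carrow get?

Standard divisor 353027/33 ≈ 10697.788; standard quotas: Brisco 4.366, Harke 12.828, Eskel 11.119, Carrow 2.212, Dorne 2.475.
Rounding down gives 4, 12, 11, 2, 2 = 31 seats, so the divisor must be adjusted.
With modified divisor 9860: modified quotas Brisco 4.737, Harke 13.918, Eskel 12.063, Carrow 2.400, Dorne 2.685.
Rounding down: Brisco 4, Harke 13, Eskel 12, Carrow 2, Dorne 2 (total 33).
Carrow receives 2.

2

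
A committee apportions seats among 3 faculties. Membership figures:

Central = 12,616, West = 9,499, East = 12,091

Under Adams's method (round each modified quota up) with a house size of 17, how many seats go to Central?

Standard divisor 34206/17 ≈ 2012.118; standard quotas: Central 6.270, West 4.721, East 6.009.
Rounding up gives 7, 5, 7 = 19 seats, so the divisor must be adjusted.
With modified divisor 2200: modified quotas Central 5.735, West 4.318, East 5.496.
Rounding up: Central 6, West 5, East 6 (total 17).
Central receives 6.

6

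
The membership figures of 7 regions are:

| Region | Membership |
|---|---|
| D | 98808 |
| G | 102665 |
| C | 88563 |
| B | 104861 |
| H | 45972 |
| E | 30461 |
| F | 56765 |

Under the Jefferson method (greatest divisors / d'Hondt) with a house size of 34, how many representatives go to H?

3

Standard divisor 528095/34 ≈ 15532.206; standard quotas: D 6.361, G 6.610, C 5.702, B 6.751, H 2.960, E 1.961, F 3.655.
Rounding down gives 6, 6, 5, 6, 2, 1, 3 = 29 seats, so the divisor must be adjusted.
With modified divisor 14400: modified quotas D 6.862, G 7.130, C 6.150, B 7.282, H 3.192, E 2.115, F 3.942.
Rounding down: D 6, G 7, C 6, B 7, H 3, E 2, F 3 (total 34).
H receives 3.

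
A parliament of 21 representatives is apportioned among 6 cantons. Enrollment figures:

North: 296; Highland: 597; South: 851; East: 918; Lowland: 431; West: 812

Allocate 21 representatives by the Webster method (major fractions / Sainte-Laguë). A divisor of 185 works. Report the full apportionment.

North: 2; Highland: 3; South: 5; East: 5; Lowland: 2; West: 4

With modified divisor 185: modified quotas North 1.600, Highland 3.227, South 4.600, East 4.962, Lowland 2.330, West 4.389.
Rounding to the nearest integer: North 2, Highland 3, South 5, East 5, Lowland 2, West 4 (total 21).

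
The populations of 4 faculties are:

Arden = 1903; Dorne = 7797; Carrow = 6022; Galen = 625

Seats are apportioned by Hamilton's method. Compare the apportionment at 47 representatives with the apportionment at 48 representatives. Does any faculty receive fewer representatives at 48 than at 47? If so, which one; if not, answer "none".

Arden

At 47 seats: Arden 6, Dorne 22, Carrow 17, Galen 2.
At 48 seats: Arden 5, Dorne 23, Carrow 18, Galen 2.
Arden drops from 6 to 5.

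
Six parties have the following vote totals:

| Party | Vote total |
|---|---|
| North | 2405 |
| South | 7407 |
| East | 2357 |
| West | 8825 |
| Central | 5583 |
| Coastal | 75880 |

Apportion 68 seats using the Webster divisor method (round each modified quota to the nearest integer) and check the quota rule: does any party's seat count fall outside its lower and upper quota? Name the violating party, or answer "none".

Standard quotas: North 1.596, South 4.916, East 1.564, West 5.857, Central 3.705, Coastal 50.361.
Webster allocation: North 2, South 5, East 2, West 6, Central 4, Coastal 49.
Coastal has quota 50.361 (lower 50, upper 51) but receives 49 — outside the quota interval.

Coastal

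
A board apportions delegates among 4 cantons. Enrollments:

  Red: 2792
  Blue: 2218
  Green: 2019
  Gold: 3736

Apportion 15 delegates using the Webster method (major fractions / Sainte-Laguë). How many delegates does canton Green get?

3

Standard divisor 10765/15 ≈ 717.667; standard quotas: Red 3.890, Blue 3.091, Green 2.813, Gold 5.206.
Rounding to the nearest integer gives Red 4, Blue 3, Green 3, Gold 5 — total 15, matching the house size, so no adjustment is needed.
Green receives 3.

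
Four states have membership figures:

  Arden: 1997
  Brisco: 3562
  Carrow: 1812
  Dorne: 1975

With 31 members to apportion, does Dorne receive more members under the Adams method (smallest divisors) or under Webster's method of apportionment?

Adams: Arden 7, Brisco 11, Carrow 6, Dorne 7.
Webster: Arden 7, Brisco 12, Carrow 6, Dorne 6.
Dorne gets 7 under Adams and 6 under Webster.

Adams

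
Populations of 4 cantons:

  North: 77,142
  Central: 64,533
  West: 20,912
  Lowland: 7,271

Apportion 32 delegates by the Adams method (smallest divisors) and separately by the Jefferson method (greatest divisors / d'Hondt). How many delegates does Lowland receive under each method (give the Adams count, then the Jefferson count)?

2 and 1

Adams: North 14, Central 12, West 4, Lowland 2.
Jefferson: North 15, Central 12, West 4, Lowland 1.
Lowland gets 2 under Adams and 1 under Jefferson.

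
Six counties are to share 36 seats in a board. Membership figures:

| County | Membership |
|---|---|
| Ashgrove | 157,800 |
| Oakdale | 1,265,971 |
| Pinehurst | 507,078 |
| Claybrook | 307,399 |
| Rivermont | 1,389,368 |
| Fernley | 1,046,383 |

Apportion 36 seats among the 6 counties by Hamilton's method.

Ashgrove 1; Oakdale 10; Pinehurst 4; Claybrook 2; Rivermont 11; Fernley 8

Standard divisor: 4673999 ÷ 36 ≈ 129833.306.
Standard quotas: Ashgrove 1.2154, Oakdale 9.7507, Pinehurst 3.9056, Claybrook 2.3676, Rivermont 10.7012, Fernley 8.0594.
Lower quotas: Ashgrove 1, Oakdale 9, Pinehurst 3, Claybrook 2, Rivermont 10, Fernley 8 (sum 33, leaving 3 seats).
Remainders in descending order: Pinehurst 0.9056, Oakdale 0.7507, Rivermont 0.7012, Claybrook 0.3676, Ashgrove 0.2154, Fernley 0.0594.
The surplus seats go to Pinehurst, Oakdale, Rivermont.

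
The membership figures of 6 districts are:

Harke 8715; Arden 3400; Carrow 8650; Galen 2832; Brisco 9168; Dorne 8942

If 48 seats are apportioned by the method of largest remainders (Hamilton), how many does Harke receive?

10

The standard divisor is 41707/48 ≈ 868.896.
Standard quotas: Harke 10.0300, Arden 3.9130, Carrow 9.9552, Galen 3.2593, Brisco 10.5513, Dorne 10.2912.
Lower quotas: Harke 10, Arden 3, Carrow 9, Galen 3, Brisco 10, Dorne 10 (sum 45, leaving 3 seats).
Remainders in descending order: Carrow 0.9552, Arden 0.9130, Brisco 0.5513, Dorne 0.2912, Galen 0.2593, Harke 0.0300.
The surplus seats go to Carrow, Arden, Brisco.
Harke receives 10.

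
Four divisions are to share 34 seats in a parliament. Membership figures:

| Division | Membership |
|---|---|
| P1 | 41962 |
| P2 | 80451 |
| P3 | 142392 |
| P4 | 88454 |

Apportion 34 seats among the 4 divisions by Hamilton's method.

The standard divisor is 353259/34 ≈ 10389.971.
Standard quotas: P1 4.0387, P2 7.7431, P3 13.7048, P4 8.5134.
Lower quotas: P1 4, P2 7, P3 13, P4 8 (sum 32, leaving 2 seats).
Remainders in descending order: P2 0.7431, P3 0.7048, P4 0.5134, P1 0.0387.
Largest remainders: P2, P3 receive the extra seats.

P1 4; P2 8; P3 14; P4 8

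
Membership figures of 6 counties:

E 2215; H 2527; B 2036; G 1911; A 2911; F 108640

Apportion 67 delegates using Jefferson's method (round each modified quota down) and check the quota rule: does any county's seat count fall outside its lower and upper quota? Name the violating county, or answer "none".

Standard quotas: E 1.234, H 1.408, B 1.134, G 1.065, A 1.622, F 60.536.
Jefferson allocation: E 1, H 1, B 1, G 1, A 1, F 62.
F has quota 60.536 (lower 60, upper 61) but receives 62 — outside the quota interval.

F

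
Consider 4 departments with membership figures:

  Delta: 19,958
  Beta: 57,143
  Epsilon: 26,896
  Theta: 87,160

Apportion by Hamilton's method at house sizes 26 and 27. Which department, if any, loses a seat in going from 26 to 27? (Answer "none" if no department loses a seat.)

none

At 26 seats: Delta 3, Beta 8, Epsilon 3, Theta 12.
At 27 seats: Delta 3, Beta 8, Epsilon 4, Theta 12.
No department's allocation decreased.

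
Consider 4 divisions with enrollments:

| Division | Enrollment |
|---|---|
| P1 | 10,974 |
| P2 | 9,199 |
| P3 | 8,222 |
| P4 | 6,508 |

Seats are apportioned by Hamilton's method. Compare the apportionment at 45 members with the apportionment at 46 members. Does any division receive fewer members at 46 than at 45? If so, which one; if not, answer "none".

none

At 45 seats: P1 14, P2 12, P3 11, P4 8.
At 46 seats: P1 14, P2 12, P3 11, P4 9.
No division's allocation decreased.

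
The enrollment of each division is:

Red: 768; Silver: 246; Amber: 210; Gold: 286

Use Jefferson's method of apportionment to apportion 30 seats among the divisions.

Standard divisor 1510/30 ≈ 50.333; standard quotas: Red 15.258, Silver 4.887, Amber 4.172, Gold 5.682.
Rounding down gives 15, 4, 4, 5 = 28 seats, so the divisor must be adjusted.
With modified divisor 47.83: modified quotas Red 16.057, Silver 5.143, Amber 4.391, Gold 5.980.
Rounding down: Red 16, Silver 5, Amber 4, Gold 5 (total 30).

Red: 16, Silver: 5, Amber: 4, Gold: 5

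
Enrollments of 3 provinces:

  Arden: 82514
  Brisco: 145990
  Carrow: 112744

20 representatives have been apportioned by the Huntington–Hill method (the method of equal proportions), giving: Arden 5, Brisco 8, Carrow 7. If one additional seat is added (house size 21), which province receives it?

Brisco

Priority for the next seat is population ÷ (√(s·(s+1))).
Priorities: Arden 15064.926, Brisco 17205.086, Carrow 15066.051.
Highest priority: Brisco.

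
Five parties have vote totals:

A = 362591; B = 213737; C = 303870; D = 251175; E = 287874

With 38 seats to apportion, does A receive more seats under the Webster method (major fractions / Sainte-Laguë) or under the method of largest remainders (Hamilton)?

Hamilton

Webster: A 9, B 6, C 8, D 7, E 8.
Hamilton: A 10, B 6, C 8, D 7, E 7.
A gets 9 under Webster and 10 under Hamilton.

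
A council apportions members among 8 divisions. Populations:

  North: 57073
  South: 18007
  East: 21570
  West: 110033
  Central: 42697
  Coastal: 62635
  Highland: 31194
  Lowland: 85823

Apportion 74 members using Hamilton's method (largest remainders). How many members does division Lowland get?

Total 429032; standard divisor 429032/74 ≈ 5797.73.
Standard quotas: North 9.8440, South 3.1059, East 3.7204, West 18.9786, Central 7.3644, Coastal 10.8034, Highland 5.3804, Lowland 14.8029.
Lower quotas: North 9, South 3, East 3, West 18, Central 7, Coastal 10, Highland 5, Lowland 14 (sum 69, leaving 5 seats).
Remainders in descending order: West 0.9786, North 0.8440, Coastal 0.8034, Lowland 0.8029, East 0.7204, Highland 0.3804, Central 0.3644, South 0.1059.
Largest remainders: West, North, Coastal, Lowland, East receive the extra seats.
Lowland receives 15.

15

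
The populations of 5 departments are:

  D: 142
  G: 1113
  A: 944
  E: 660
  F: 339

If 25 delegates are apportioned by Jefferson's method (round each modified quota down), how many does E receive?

5

Standard divisor 3198/25 ≈ 127.92; standard quotas: D 1.110, G 8.701, A 7.380, E 5.159, F 2.650.
Rounding down gives 1, 8, 7, 5, 2 = 23 seats, so the divisor must be adjusted.
With modified divisor 116: modified quotas D 1.224, G 9.595, A 8.138, E 5.690, F 2.922.
Rounding down: D 1, G 9, A 8, E 5, F 2 (total 25).
E receives 5.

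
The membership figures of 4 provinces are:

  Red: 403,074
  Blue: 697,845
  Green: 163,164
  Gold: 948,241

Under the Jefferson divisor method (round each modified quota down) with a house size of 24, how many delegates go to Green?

1

Standard divisor 2212324/24 ≈ 92180.167; standard quotas: Red 4.373, Blue 7.570, Green 1.770, Gold 10.287.
Rounding down gives 4, 7, 1, 10 = 22 seats, so the divisor must be adjusted.
With modified divisor 83900: modified quotas Red 4.804, Blue 8.318, Green 1.945, Gold 11.302.
Rounding down: Red 4, Blue 8, Green 1, Gold 11 (total 24).
Green receives 1.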